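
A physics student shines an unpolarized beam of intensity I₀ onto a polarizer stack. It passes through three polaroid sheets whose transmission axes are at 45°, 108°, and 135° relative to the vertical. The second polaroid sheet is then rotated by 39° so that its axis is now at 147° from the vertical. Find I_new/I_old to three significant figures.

I_new/I_old ≈ 0.253

Before rotation:
Unpolarized light through the first polarizer → I₁ = ½ I₀, now polarized at 45°.
I₂ = I₁ cos²(108° − 45°) = 0.5 I₀ · cos²(63°) = 0.1031 I₀.
I₃ = I₂ cos²(135° − 108°) = 0.1031 I₀ · cos²(27°) = 0.08181 I₀.
After rotation:
Unpolarized light through the first polarizer → I₁ = ½ I₀, now polarized at 45°.
Angle between axes 1 and 2: 78°. I₂ = 0.5 I₀ · cos²(78°) = 0.02161 I₀.
I₃ = I₂ cos²(135° − 147°) = 0.02161 I₀ · cos²(12°) = 0.02068 I₀.
Ratio = 0.02068 / 0.08181 = 0.2528.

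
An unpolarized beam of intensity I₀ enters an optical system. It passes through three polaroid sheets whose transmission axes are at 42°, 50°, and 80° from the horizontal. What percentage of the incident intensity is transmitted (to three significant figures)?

≈ 36.8%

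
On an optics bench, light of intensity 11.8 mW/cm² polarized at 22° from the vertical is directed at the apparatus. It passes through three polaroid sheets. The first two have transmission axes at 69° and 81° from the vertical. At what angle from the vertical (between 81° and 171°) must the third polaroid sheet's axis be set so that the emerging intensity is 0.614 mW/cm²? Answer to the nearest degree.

I₁ = I₀ cos²(69° − 22°) = I₀ cos²(47°) = 0.4651 I₀.
I₂ = I₁ cos²(81° − 69°) = 0.4651 I₀ · cos²(12°) = 0.445 I₀.
Target fraction: 0.614 / 11.8 mW/cm² = 0.05203 of I₀.
Need I₃/I₀ = 0.05203, so cos²(θ − 81°) = 0.05203 / 0.445 = 0.1169.
θ − 81° = arccos(√0.1169) = 70.0°, giving θ ≈ 81 + 70.0 = 151.0°.

θ ≈ 151°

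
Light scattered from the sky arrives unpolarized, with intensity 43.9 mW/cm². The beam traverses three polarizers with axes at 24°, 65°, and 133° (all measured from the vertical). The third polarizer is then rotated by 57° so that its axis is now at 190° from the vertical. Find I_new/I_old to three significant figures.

I_new/I_old ≈ 2.34

Before rotation:
Unpolarized light through the first polarizer → I₁ = ½ I₀, now polarized at 24°.
I₂ = I₁ cos²(65° − 24°) = 0.5 I₀ · cos²(41°) = 0.2848 I₀.
I₃ = I₂ cos²(133° − 65°) = 0.2848 I₀ · cos²(68°) = 0.03997 I₀.
After rotation:
Unpolarized light through the first polarizer → I₁ = ½ I₀, now polarized at 24°.
I₂ = I₁ cos²(65° − 24°) = 0.5 I₀ · cos²(41°) = 0.2848 I₀.
Angle between axes 2 and 3: 55°. I₃ = 0.2848 I₀ · cos²(55°) = 0.09369 I₀.
Ratio = 0.09369 / 0.03997 = 2.344.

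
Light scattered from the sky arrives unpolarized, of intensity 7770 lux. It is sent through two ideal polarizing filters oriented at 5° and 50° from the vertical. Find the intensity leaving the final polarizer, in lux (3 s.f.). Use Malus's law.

Unpolarized light through the first polarizer → I₁ = 7770 lux/2 = 3885 lux, polarized at 5°.
I₂ = I₁ · cos²(45°) = 3885 · 0.5 = 1943 lux.

I ≈ 1940 lux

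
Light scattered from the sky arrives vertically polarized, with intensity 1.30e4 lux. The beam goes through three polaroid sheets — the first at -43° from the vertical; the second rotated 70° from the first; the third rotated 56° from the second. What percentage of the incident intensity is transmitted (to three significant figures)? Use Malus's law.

≈ 1.96%

By Malus's law, I₁ = 1.30e4 lux · cos²(43°) = 6953 lux.
I₂ = I₁ · cos²(70°) = 6953 · 0.117 = 813.4 lux.
I₃ = I₂ · cos²(56°) = 813.4 · 0.3127 = 254.3 lux.
That is 1.957% of the incident intensity.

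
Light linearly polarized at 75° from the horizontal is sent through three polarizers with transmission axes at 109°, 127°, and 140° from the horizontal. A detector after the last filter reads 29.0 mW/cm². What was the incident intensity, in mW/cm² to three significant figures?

I₁ = I₀ cos²(109° − 75°) = I₀ cos²(34°) = 0.6873 I₀.
I₂ = I₁ cos²(127° − 109°) = 0.6873 I₀ · cos²(18°) = 0.6217 I₀.
I₃ = I₂ cos²(140° − 127°) = 0.6217 I₀ · cos²(13°) = 0.5902 I₀.
So 29.0 mW/cm² = 0.5902 I₀, giving I₀ = 29.0/0.5902 = 49.13 mW/cm².

I₀ ≈ 49.1 mW/cm²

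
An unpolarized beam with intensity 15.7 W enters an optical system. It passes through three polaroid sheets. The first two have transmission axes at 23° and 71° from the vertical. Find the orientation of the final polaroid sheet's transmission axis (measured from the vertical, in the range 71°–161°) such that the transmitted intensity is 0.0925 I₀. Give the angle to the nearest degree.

θ ≈ 121°

Unpolarized light through the first polarizer → I₁ = ½ I₀, now polarized at 23°.
I₂ = I₁ cos²(71° − 23°) = 0.5 I₀ · cos²(48°) = 0.2239 I₀.
Need I₃/I₀ = 0.0925, so cos²(θ − 71°) = 0.0925 / 0.2239 = 0.4132.
θ − 71° = arccos(√0.4132) = 50.0°, giving θ ≈ 71 + 50.0 = 121.0°.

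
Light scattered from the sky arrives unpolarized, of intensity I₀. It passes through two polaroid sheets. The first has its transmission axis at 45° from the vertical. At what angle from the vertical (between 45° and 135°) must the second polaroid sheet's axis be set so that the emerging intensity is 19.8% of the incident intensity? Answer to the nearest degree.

θ ≈ 96°

Unpolarized light through the first polarizer → I₁ = ½ I₀, now polarized at 45°.
Need I₂/I₀ = 0.198, so cos²(θ − 45°) = 0.198 / 0.5 = 0.396.
θ − 45° = arccos(√0.396) = 51.0°, giving θ ≈ 45 + 51.0 = 96.0°.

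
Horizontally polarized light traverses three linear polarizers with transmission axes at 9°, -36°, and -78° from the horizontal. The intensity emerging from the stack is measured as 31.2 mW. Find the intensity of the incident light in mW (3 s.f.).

I₁ = I₀ cos²(9° − 0°) = I₀ cos²(9°) = 0.9755 I₀.
I₂ = I₁ cos²(-36° − 9°) = 0.9755 I₀ · cos²(45°) = 0.4878 I₀.
I₃ = I₂ cos²(-78° + 36°) = 0.4878 I₀ · cos²(42°) = 0.2694 I₀.
So 31.2 mW = 0.2694 I₀, giving I₀ = 31.2/0.2694 = 115.8 mW.

I₀ ≈ 116 mW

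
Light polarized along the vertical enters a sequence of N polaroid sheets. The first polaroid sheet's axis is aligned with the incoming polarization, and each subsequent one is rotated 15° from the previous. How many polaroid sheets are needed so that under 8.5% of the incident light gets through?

N = 37

First polarizer is aligned with the polarization: full transmission.
Each further stage multiplies by cos²(15°) = 0.933.
After N polarizers: T = 0.933^(N−1). Require T < 0.085 ⇒ N−1 > ln(0.085)/ln(0.933) = 35.55, so N−1 ≥ 36 and N = 37.
Check: N=37 gives T = 0.0824 < 0.085; N=36 gives T = 0.08832.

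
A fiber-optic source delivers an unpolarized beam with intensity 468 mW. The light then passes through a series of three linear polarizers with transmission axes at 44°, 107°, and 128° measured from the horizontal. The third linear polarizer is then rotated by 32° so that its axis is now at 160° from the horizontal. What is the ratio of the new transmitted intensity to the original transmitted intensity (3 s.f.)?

Before rotation:
Unpolarized light through the first polarizer → I₁ = ½ I₀, now polarized at 44°.
I₂ = I₁ cos²(107° − 44°) = 0.5 I₀ · cos²(63°) = 0.1031 I₀.
I₃ = I₂ cos²(128° − 107°) = 0.1031 I₀ · cos²(21°) = 0.08982 I₀.
After rotation:
Unpolarized light through the first polarizer → I₁ = ½ I₀, now polarized at 44°.
I₂ = I₁ cos²(107° − 44°) = 0.5 I₀ · cos²(63°) = 0.1031 I₀.
I₃ = I₂ cos²(160° − 107°) = 0.1031 I₀ · cos²(53°) = 0.03732 I₀.
Ratio = 0.03732 / 0.08982 = 0.4155.

I_new/I_old ≈ 0.416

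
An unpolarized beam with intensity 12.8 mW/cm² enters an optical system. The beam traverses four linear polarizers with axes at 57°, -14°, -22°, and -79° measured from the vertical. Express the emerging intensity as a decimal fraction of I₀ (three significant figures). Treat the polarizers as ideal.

I/I₀ ≈ 0.0154

Unpolarized light through the first polarizer → I₁ = 12.8 mW/cm²/2 = 6.4 mW/cm², polarized at 57°.
I₂ = I₁ · cos²(71°) = 6.4 · 0.106 = 0.6784 mW/cm².
I₃ = I₂ · cos²(8°) = 0.6784 · 0.9806 = 0.6652 mW/cm².
I₄ = I₃ · cos²(57°) = 0.6652 · 0.2966 = 0.1973 mW/cm².
Transmitted fraction = 0.01542.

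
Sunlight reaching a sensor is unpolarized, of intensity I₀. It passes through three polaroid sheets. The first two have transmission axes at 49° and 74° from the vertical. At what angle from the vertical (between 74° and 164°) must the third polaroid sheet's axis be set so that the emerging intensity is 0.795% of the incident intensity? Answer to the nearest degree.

θ ≈ 156°

Unpolarized light through the first polarizer → I₁ = ½ I₀, now polarized at 49°.
I₂ = I₁ cos²(74° − 49°) = 0.5 I₀ · cos²(25°) = 0.4107 I₀.
Need I₃/I₀ = 0.00795, so cos²(θ − 74°) = 0.00795 / 0.4107 = 0.01936.
θ − 74° = arccos(√0.01936) = 82.0°, giving θ ≈ 74 + 82.0 = 156.0°.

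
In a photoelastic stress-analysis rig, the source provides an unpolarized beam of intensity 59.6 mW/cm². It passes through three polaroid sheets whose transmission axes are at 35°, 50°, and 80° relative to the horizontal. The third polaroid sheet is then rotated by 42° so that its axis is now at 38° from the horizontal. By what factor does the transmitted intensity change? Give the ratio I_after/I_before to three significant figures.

I_new/I_old ≈ 1.28

Before rotation:
Unpolarized light through the first polarizer → I₁ = ½ I₀, now polarized at 35°.
I₂ = I₁ cos²(50° − 35°) = 0.5 I₀ · cos²(15°) = 0.4665 I₀.
I₃ = I₂ cos²(80° − 50°) = 0.4665 I₀ · cos²(30°) = 0.3499 I₀.
After rotation:
Unpolarized light through the first polarizer → I₁ = ½ I₀, now polarized at 35°.
I₂ = I₁ cos²(50° − 35°) = 0.5 I₀ · cos²(15°) = 0.4665 I₀.
I₃ = I₂ cos²(38° − 50°) = 0.4665 I₀ · cos²(12°) = 0.4463 I₀.
Ratio = 0.4463 / 0.3499 = 1.276.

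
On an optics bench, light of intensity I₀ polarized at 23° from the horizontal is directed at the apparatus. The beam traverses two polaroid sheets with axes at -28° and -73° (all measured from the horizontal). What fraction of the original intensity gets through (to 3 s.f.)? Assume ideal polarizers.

I₁ = I₀ cos²(-28° − 23°) = I₀ cos²(51°) = 0.396 I₀.
I₂ = I₁ cos²(-73° + 28°) = 0.396 I₀ · cos²(45°) = 0.198 I₀.
Transmitted fraction = 0.198.

≈ 0.198 I₀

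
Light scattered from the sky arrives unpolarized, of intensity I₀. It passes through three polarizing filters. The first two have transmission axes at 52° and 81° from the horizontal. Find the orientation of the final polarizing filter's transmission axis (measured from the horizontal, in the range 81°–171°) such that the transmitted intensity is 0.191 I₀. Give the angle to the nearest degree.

Unpolarized light through the first polarizer → I₁ = ½ I₀, now polarized at 52°.
I₂ = I₁ cos²(81° − 52°) = 0.5 I₀ · cos²(29°) = 0.3825 I₀.
Need I₃/I₀ = 0.191, so cos²(θ − 81°) = 0.191 / 0.3825 = 0.4994.
θ − 81° = arccos(√0.4994) = 45.0°, giving θ ≈ 81 + 45.0 = 126.0°.

θ ≈ 126°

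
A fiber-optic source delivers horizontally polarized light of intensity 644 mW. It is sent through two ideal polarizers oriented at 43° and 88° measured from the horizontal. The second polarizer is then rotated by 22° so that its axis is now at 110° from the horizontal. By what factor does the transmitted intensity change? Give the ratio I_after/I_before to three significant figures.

I_new/I_old ≈ 0.305

Before rotation:
I₁ = I₀ cos²(43° − 0°) = I₀ cos²(43°) = 0.5349 I₀.
I₂ = I₁ cos²(88° − 43°) = 0.5349 I₀ · cos²(45°) = 0.2674 I₀.
After rotation:
I₁ = I₀ cos²(43° − 0°) = I₀ cos²(43°) = 0.5349 I₀.
I₂ = I₁ cos²(110° − 43°) = 0.5349 I₀ · cos²(67°) = 0.08166 I₀.
Ratio = 0.08166 / 0.2674 = 0.3053.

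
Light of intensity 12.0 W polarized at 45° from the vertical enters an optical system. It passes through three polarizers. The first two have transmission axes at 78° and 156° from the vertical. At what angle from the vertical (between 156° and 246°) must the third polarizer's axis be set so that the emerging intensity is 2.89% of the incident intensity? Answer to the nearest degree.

I₁ = I₀ cos²(78° − 45°) = I₀ cos²(33°) = 0.7034 I₀.
I₂ = I₁ cos²(156° − 78°) = 0.7034 I₀ · cos²(78°) = 0.0304 I₀.
Need I₃/I₀ = 0.0289, so cos²(θ − 156°) = 0.0289 / 0.0304 = 0.9505.
θ − 156° = arccos(√0.9505) = 12.9°, giving θ ≈ 156 + 12.9 = 168.9°.

θ ≈ 169°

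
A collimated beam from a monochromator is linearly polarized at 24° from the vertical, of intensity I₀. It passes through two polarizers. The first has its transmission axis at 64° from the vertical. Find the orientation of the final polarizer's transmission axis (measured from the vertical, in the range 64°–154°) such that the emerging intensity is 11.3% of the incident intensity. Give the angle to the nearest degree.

I₁ = I₀ cos²(64° − 24°) = I₀ cos²(40°) = 0.5868 I₀.
Need I₂/I₀ = 0.113, so cos²(θ − 64°) = 0.113 / 0.5868 = 0.1926.
θ − 64° = arccos(√0.1926) = 64.0°, giving θ ≈ 64 + 64.0 = 128.0°.

θ ≈ 128°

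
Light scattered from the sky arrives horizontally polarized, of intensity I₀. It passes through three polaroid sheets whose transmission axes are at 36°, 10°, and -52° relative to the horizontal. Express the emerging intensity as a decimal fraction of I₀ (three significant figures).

I₁ = I₀ cos²(36° − 0°) = I₀ cos²(36°) = 0.6545 I₀.
I₂ = I₁ cos²(10° − 36°) = 0.6545 I₀ · cos²(26°) = 0.5287 I₀.
I₃ = I₂ cos²(-52° − 10°) = 0.5287 I₀ · cos²(62°) = 0.1165 I₀.
Transmitted fraction = 0.1165.

≈ 0.117 I₀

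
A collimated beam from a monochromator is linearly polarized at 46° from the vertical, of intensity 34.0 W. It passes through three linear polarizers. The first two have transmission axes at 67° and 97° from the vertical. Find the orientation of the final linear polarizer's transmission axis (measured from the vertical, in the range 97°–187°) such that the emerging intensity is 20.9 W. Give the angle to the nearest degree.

I₁ = I₀ cos²(67° − 46°) = I₀ cos²(21°) = 0.8716 I₀.
I₂ = I₁ cos²(97° − 67°) = 0.8716 I₀ · cos²(30°) = 0.6537 I₀.
Target fraction: 20.9 / 34.0 W = 0.6147 of I₀.
Need I₃/I₀ = 0.6147, so cos²(θ − 97°) = 0.6147 / 0.6537 = 0.9404.
θ − 97° = arccos(√0.9404) = 14.1°, giving θ ≈ 97 + 14.1 = 111.1°.

θ ≈ 111°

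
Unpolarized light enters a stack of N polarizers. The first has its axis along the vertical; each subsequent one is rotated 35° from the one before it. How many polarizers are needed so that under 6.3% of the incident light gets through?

First polarizer halves the unpolarized light: factor 1/2.
Each further stage multiplies by cos²(35°) = 0.671.
After N polarizers: T = 0.5·0.671^(N−1). Require T < 0.063 ⇒ N−1 > ln(0.063/0.5)/ln(0.671) = 5.19, so N−1 ≥ 6 and N = 7.
Check: N=7 gives T = 0.04564 < 0.063; N=6 gives T = 0.06802.

N = 7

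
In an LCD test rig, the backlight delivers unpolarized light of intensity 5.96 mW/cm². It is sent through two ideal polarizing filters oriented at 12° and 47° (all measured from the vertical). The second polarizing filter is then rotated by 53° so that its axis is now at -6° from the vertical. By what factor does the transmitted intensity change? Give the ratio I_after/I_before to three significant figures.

Before rotation:
Unpolarized light through the first polarizer → I₁ = ½ I₀, now polarized at 12°.
I₂ = I₁ cos²(47° − 12°) = 0.5 I₀ · cos²(35°) = 0.3355 I₀.
After rotation:
Unpolarized light through the first polarizer → I₁ = ½ I₀, now polarized at 12°.
I₂ = I₁ cos²(-6° − 12°) = 0.5 I₀ · cos²(18°) = 0.4523 I₀.
Ratio = 0.4523 / 0.3355 = 1.348.

I_new/I_old ≈ 1.35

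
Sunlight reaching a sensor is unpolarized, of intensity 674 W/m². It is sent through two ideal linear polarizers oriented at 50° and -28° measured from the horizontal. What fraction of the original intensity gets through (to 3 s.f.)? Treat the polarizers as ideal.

Unpolarized light through the first polarizer → I₁ = 674 W/m²/2 = 337 W/m², polarized at 50°.
I₂ = I₁ · cos²(78°) = 337 · 0.04323 = 14.57 W/m².
Transmitted fraction = 0.02161.

I/I₀ ≈ 0.0216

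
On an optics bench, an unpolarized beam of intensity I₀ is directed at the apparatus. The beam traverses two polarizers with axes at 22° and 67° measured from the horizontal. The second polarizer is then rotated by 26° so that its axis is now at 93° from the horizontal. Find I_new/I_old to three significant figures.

Before rotation:
Unpolarized light through the first polarizer → I₁ = ½ I₀, now polarized at 22°.
I₂ = I₁ cos²(67° − 22°) = 0.5 I₀ · cos²(45°) = 0.25 I₀.
After rotation:
Unpolarized light through the first polarizer → I₁ = ½ I₀, now polarized at 22°.
I₂ = I₁ cos²(93° − 22°) = 0.5 I₀ · cos²(71°) = 0.053 I₀.
Ratio = 0.053 / 0.25 = 0.212.

I_new/I_old ≈ 0.212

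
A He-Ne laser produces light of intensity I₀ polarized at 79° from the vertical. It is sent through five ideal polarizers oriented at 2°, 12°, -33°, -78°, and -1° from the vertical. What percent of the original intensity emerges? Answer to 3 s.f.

I₁ = I₀ cos²(2° − 79°) = I₀ cos²(77°) = 0.0506 I₀.
I₂ = I₁ cos²(12° − 2°) = 0.0506 I₀ · cos²(10°) = 0.04908 I₀.
I₃ = I₂ cos²(-33° − 12°) = 0.04908 I₀ · cos²(45°) = 0.02454 I₀.
I₄ = I₃ cos²(-78° + 33°) = 0.02454 I₀ · cos²(45°) = 0.01227 I₀.
I₅ = I₄ cos²(-1° + 78°) = 0.01227 I₀ · cos²(77°) = 0.0006209 I₀.
That is 0.06209% of the incident intensity.

≈ 0.0621%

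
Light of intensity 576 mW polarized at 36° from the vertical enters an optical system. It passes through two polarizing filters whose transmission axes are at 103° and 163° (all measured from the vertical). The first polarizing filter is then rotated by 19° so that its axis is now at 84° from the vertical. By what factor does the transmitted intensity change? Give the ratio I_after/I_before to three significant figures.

I_new/I_old ≈ 0.427

Before rotation:
I₁ = I₀ cos²(103° − 36°) = I₀ cos²(67°) = 0.1527 I₀.
I₂ = I₁ cos²(163° − 103°) = 0.1527 I₀ · cos²(60°) = 0.03817 I₀.
After rotation:
I₁ = I₀ cos²(84° − 36°) = I₀ cos²(48°) = 0.4477 I₀.
I₂ = I₁ cos²(163° − 84°) = 0.4477 I₀ · cos²(79°) = 0.0163 I₀.
Ratio = 0.0163 / 0.03817 = 0.4271.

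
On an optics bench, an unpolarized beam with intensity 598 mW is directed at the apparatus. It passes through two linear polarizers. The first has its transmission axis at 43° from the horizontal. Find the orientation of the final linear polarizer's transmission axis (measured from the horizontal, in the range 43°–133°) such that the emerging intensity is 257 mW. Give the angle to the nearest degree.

Unpolarized light through the first polarizer → I₁ = ½ I₀, now polarized at 43°.
Target fraction: 257 / 598 mW = 0.4298 of I₀.
Need I₂/I₀ = 0.4298, so cos²(θ − 43°) = 0.4298 / 0.5 = 0.8595.
θ − 43° = arccos(√0.8595) = 22.0°, giving θ ≈ 43 + 22.0 = 65.0°.

θ ≈ 65°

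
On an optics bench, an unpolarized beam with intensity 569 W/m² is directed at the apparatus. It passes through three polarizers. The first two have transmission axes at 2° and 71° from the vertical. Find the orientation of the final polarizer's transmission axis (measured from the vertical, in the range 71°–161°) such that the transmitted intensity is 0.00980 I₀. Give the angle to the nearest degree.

Unpolarized light through the first polarizer → I₁ = ½ I₀, now polarized at 2°.
I₂ = I₁ cos²(71° − 2°) = 0.5 I₀ · cos²(69°) = 0.06421 I₀.
Need I₃/I₀ = 0.0098, so cos²(θ − 71°) = 0.0098 / 0.06421 = 0.1526.
θ − 71° = arccos(√0.1526) = 67.0°, giving θ ≈ 71 + 67.0 = 138.0°.

θ ≈ 138°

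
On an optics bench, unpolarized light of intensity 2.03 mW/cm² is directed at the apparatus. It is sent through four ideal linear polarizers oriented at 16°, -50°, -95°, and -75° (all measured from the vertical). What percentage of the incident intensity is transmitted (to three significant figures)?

Unpolarized light through the first polarizer → I₁ = 2.03 mW/cm²/2 = 1.015 mW/cm², polarized at 16°.
I₂ = I₁ · cos²(66°) = 1.015 · 0.1654 = 0.1679 mW/cm².
I₃ = I₂ · cos²(45°) = 0.1679 · 0.5 = 0.08396 mW/cm².
I₄ = I₃ · cos²(20°) = 0.08396 · 0.883 = 0.07414 mW/cm².
That is 3.652% of the incident intensity.

≈ 3.65%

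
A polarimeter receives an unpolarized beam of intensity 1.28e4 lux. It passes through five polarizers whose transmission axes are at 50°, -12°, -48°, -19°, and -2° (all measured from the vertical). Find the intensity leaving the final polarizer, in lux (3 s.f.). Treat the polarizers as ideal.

Unpolarized light through the first polarizer → I₁ = 1.28e4 lux/2 = 6400 lux, polarized at 50°.
I₂ = I₁ · cos²(62°) = 6400 · 0.2204 = 1411 lux.
I₃ = I₂ · cos²(36°) = 1411 · 0.6545 = 923.2 lux.
I₄ = I₃ · cos²(29°) = 923.2 · 0.765 = 706.2 lux.
I₅ = I₄ · cos²(17°) = 706.2 · 0.9145 = 645.9 lux.

I ≈ 646 lux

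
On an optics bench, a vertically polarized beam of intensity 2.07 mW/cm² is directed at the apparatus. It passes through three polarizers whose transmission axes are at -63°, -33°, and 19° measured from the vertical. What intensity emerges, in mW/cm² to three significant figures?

I ≈ 0.121 mW/cm²

I₁ = 2.07 mW/cm² · cos²(63°) = 0.4266 mW/cm².
I₂ = I₁ · cos²(30°) = 0.4266 · 0.75 = 0.32 mW/cm².
I₃ = I₂ · cos²(52°) = 0.32 · 0.379 = 0.1213 mW/cm².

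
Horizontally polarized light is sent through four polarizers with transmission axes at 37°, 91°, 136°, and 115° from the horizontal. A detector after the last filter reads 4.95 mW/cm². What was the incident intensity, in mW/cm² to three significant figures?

I₁ = I₀ cos²(37° − 0°) = I₀ cos²(37°) = 0.6378 I₀.
I₂ = I₁ cos²(91° − 37°) = 0.6378 I₀ · cos²(54°) = 0.2204 I₀.
I₃ = I₂ cos²(136° − 91°) = 0.2204 I₀ · cos²(45°) = 0.1102 I₀.
I₄ = I₃ cos²(115° − 136°) = 0.1102 I₀ · cos²(21°) = 0.09603 I₀.
So 4.95 mW/cm² = 0.09603 I₀, giving I₀ = 4.95/0.09603 = 51.55 mW/cm².

I₀ ≈ 51.5 mW/cm²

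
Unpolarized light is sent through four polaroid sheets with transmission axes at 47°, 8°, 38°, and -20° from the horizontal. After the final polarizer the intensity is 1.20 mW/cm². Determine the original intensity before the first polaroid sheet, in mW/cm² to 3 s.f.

Unpolarized light through the first polarizer → I₁ = ½ I₀, now polarized at 47°.
I₂ = I₁ cos²(8° − 47°) = 0.5 I₀ · cos²(39°) = 0.302 I₀.
I₃ = I₂ cos²(38° − 8°) = 0.302 I₀ · cos²(30°) = 0.2265 I₀.
I₄ = I₃ cos²(-20° − 38°) = 0.2265 I₀ · cos²(58°) = 0.0636 I₀.
So 1.20 mW/cm² = 0.0636 I₀, giving I₀ = 1.20/0.0636 = 18.87 mW/cm².

I₀ ≈ 18.9 mW/cm²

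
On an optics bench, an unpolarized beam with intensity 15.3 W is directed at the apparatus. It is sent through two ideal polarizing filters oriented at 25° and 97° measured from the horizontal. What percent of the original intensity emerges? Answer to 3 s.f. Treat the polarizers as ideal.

≈ 4.77%

Unpolarized light through the first polarizer → I₁ = 15.3 W/2 = 7.65 W, polarized at 25°.
I₂ = I₁ · cos²(72°) = 7.65 · 0.09549 = 0.7305 W.
That is 4.775% of the incident intensity.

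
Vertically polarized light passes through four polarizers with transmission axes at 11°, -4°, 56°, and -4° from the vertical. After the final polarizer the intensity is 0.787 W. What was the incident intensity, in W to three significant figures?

I₀ ≈ 14.0 W

I₁ = I₀ cos²(11° − 0°) = I₀ cos²(11°) = 0.9636 I₀.
I₂ = I₁ cos²(-4° − 11°) = 0.9636 I₀ · cos²(15°) = 0.899 I₀.
I₃ = I₂ cos²(56° + 4°) = 0.899 I₀ · cos²(60°) = 0.2248 I₀.
I₄ = I₃ cos²(-4° − 56°) = 0.2248 I₀ · cos²(60°) = 0.05619 I₀.
So 0.787 W = 0.05619 I₀, giving I₀ = 0.787/0.05619 = 14.01 W.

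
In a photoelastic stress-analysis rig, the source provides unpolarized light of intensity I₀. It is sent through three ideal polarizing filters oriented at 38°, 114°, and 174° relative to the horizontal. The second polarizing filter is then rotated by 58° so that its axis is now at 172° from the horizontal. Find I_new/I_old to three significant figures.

I_new/I_old ≈ 32.9

Before rotation:
Unpolarized light through the first polarizer → I₁ = ½ I₀, now polarized at 38°.
I₂ = I₁ cos²(114° − 38°) = 0.5 I₀ · cos²(76°) = 0.02926 I₀.
I₃ = I₂ cos²(174° − 114°) = 0.02926 I₀ · cos²(60°) = 0.007316 I₀.
After rotation:
Unpolarized light through the first polarizer → I₁ = ½ I₀, now polarized at 38°.
Angle between axes 1 and 2: 46°. I₂ = 0.5 I₀ · cos²(46°) = 0.2413 I₀.
I₃ = I₂ cos²(174° − 172°) = 0.2413 I₀ · cos²(2°) = 0.241 I₀.
Ratio = 0.241 / 0.007316 = 32.94.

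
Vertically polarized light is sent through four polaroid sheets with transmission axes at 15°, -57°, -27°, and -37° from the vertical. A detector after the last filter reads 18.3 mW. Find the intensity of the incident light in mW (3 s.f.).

I₀ ≈ 282 mW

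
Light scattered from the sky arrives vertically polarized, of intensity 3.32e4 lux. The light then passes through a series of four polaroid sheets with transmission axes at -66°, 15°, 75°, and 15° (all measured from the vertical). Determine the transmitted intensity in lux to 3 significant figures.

I₁ = 3.32e4 lux · cos²(66°) = 5492 lux.
I₂ = I₁ · cos²(81°) = 5492 · 0.02447 = 134.4 lux.
I₃ = I₂ · cos²(60°) = 134.4 · 0.25 = 33.6 lux.
I₄ = I₃ · cos²(60°) = 33.6 · 0.25 = 8.401 lux.

I ≈ 8.40 lux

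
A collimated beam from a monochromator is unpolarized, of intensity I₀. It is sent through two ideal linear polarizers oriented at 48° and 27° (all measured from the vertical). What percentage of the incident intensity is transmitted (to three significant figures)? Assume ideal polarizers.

Unpolarized light through the first polarizer → I₁ = ½ I₀, now polarized at 48°.
I₂ = I₁ cos²(27° − 48°) = 0.5 I₀ · cos²(21°) = 0.4358 I₀.
That is 43.58% of the incident intensity.

≈ 43.6%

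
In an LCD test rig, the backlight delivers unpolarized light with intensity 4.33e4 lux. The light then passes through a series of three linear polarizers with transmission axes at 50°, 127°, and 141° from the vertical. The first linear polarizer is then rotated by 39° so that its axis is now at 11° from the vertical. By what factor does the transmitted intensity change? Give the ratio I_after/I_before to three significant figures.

I_new/I_old ≈ 3.80

Before rotation:
Unpolarized light through the first polarizer → I₁ = ½ I₀, now polarized at 50°.
I₂ = I₁ cos²(127° − 50°) = 0.5 I₀ · cos²(77°) = 0.0253 I₀.
I₃ = I₂ cos²(141° − 127°) = 0.0253 I₀ · cos²(14°) = 0.02382 I₀.
After rotation:
Unpolarized light through the first polarizer → I₁ = ½ I₀, now polarized at 11°.
Angle between axes 1 and 2: 64°. I₂ = 0.5 I₀ · cos²(64°) = 0.09608 I₀.
I₃ = I₂ cos²(141° − 127°) = 0.09608 I₀ · cos²(14°) = 0.09046 I₀.
Ratio = 0.09046 / 0.02382 = 3.798.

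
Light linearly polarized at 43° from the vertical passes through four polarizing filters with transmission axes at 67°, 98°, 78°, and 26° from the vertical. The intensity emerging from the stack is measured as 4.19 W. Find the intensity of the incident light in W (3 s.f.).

By Malus's law, I₁ = I₀ cos²(67° − 43°) = I₀ cos²(24°) = 0.8346 I₀.
I₂ = I₁ cos²(98° − 67°) = 0.8346 I₀ · cos²(31°) = 0.6132 I₀.
I₃ = I₂ cos²(78° − 98°) = 0.6132 I₀ · cos²(20°) = 0.5415 I₀.
I₄ = I₃ cos²(26° − 78°) = 0.5415 I₀ · cos²(52°) = 0.2052 I₀.
So 4.19 W = 0.2052 I₀, giving I₀ = 4.19/0.2052 = 20.42 W.

I₀ ≈ 20.4 W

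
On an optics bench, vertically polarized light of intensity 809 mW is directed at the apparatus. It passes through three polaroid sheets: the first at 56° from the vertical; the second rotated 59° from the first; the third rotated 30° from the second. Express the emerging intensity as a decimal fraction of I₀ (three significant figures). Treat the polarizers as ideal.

I/I₀ ≈ 0.0622

I₁ = 809 mW · cos²(56°) = 253 mW.
I₂ = I₁ · cos²(59°) = 253 · 0.2653 = 67.1 mW.
I₃ = I₂ · cos²(30°) = 67.1 · 0.75 = 50.33 mW.
Transmitted fraction = 0.06221.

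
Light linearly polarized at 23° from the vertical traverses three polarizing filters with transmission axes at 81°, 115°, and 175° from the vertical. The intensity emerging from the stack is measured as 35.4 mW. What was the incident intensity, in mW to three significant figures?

I₀ ≈ 734 mW

I₁ = I₀ cos²(81° − 23°) = I₀ cos²(58°) = 0.2808 I₀.
I₂ = I₁ cos²(115° − 81°) = 0.2808 I₀ · cos²(34°) = 0.193 I₀.
I₃ = I₂ cos²(175° − 115°) = 0.193 I₀ · cos²(60°) = 0.04825 I₀.
So 35.4 mW = 0.04825 I₀, giving I₀ = 35.4/0.04825 = 733.7 mW.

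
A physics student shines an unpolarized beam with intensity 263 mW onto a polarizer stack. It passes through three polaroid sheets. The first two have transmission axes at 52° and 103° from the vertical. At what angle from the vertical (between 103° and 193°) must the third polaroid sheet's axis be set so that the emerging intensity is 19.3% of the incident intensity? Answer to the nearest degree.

θ ≈ 112°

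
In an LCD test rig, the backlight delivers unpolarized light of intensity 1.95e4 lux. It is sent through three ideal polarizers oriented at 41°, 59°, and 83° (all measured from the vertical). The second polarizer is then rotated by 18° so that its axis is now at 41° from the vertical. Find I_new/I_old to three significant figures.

Before rotation:
Unpolarized light through the first polarizer → I₁ = ½ I₀, now polarized at 41°.
I₂ = I₁ cos²(59° − 41°) = 0.5 I₀ · cos²(18°) = 0.4523 I₀.
I₃ = I₂ cos²(83° − 59°) = 0.4523 I₀ · cos²(24°) = 0.3774 I₀.
After rotation:
Unpolarized light through the first polarizer → I₁ = ½ I₀, now polarized at 41°.
I₂ = I₁ cos²(41° − 41°) = 0.5 I₀ · cos²(0°) = 0.5 I₀.
I₃ = I₂ cos²(83° − 41°) = 0.5 I₀ · cos²(42°) = 0.2761 I₀.
Ratio = 0.2761 / 0.3774 = 0.7316.

I_new/I_old ≈ 0.732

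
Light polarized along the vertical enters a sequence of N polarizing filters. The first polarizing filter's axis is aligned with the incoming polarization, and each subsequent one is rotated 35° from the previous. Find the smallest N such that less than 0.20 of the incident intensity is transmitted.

N = 6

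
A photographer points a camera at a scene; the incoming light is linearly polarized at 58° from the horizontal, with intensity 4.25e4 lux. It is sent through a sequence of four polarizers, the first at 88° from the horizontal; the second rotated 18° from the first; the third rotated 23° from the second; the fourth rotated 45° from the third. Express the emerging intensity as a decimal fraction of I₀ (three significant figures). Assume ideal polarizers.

I/I₀ ≈ 0.287

I₁ = 4.25e4 lux · cos²(30°) = 3.188e+04 lux.
I₂ = I₁ · cos²(18°) = 3.188e+04 · 0.9045 = 2.883e+04 lux.
I₃ = I₂ · cos²(23°) = 2.883e+04 · 0.8473 = 2.443e+04 lux.
I₄ = I₃ · cos²(45°) = 2.443e+04 · 0.5 = 1.221e+04 lux.
Transmitted fraction = 0.2874.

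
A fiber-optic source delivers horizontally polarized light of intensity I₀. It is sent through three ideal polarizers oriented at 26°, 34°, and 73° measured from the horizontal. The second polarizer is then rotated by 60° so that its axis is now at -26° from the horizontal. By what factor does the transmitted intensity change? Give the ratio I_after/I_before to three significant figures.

I_new/I_old ≈ 0.0157

Before rotation:
By Malus's law, I₁ = I₀ cos²(26° − 0°) = I₀ cos²(26°) = 0.8078 I₀.
I₂ = I₁ cos²(34° − 26°) = 0.8078 I₀ · cos²(8°) = 0.7922 I₀.
I₃ = I₂ cos²(73° − 34°) = 0.7922 I₀ · cos²(39°) = 0.4784 I₀.
After rotation:
I₁ = I₀ cos²(26° − 0°) = I₀ cos²(26°) = 0.8078 I₀.
I₂ = I₁ cos²(-26° − 26°) = 0.8078 I₀ · cos²(52°) = 0.3062 I₀.
Angle between axes 2 and 3: 81°. I₃ = 0.3062 I₀ · cos²(81°) = 0.007493 I₀.
Ratio = 0.007493 / 0.4784 = 0.01566.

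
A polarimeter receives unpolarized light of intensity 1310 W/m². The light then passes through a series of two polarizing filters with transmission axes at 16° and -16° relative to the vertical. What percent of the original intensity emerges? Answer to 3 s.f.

≈ 36.0%

Unpolarized light through the first polarizer → I₁ = 1310 W/m²/2 = 655 W/m², polarized at 16°.
I₂ = I₁ · cos²(32°) = 655 · 0.7192 = 471.1 W/m².
That is 35.96% of the incident intensity.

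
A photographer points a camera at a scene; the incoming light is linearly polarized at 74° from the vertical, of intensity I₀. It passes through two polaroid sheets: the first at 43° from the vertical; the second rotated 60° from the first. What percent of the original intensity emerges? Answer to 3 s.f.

≈ 18.4%

I₁ = I₀ cos²(43° − 74°) = I₀ cos²(31°) = 0.7347 I₀.
I₂ = I₁ cos²(60°) = 0.7347 · 0.25 I₀ = 0.1837 I₀.
That is 18.37% of the incident intensity.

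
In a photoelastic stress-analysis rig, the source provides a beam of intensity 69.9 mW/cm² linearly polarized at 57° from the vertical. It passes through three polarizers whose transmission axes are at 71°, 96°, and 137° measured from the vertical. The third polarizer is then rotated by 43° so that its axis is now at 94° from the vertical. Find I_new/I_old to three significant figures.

Before rotation:
By Malus's law, I₁ = I₀ cos²(71° − 57°) = I₀ cos²(14°) = 0.9415 I₀.
I₂ = I₁ cos²(96° − 71°) = 0.9415 I₀ · cos²(25°) = 0.7733 I₀.
I₃ = I₂ cos²(137° − 96°) = 0.7733 I₀ · cos²(41°) = 0.4405 I₀.
After rotation:
I₁ = I₀ cos²(71° − 57°) = I₀ cos²(14°) = 0.9415 I₀.
I₂ = I₁ cos²(96° − 71°) = 0.9415 I₀ · cos²(25°) = 0.7733 I₀.
I₃ = I₂ cos²(94° − 96°) = 0.7733 I₀ · cos²(2°) = 0.7724 I₀.
Ratio = 0.7724 / 0.4405 = 1.754.

I_new/I_old ≈ 1.75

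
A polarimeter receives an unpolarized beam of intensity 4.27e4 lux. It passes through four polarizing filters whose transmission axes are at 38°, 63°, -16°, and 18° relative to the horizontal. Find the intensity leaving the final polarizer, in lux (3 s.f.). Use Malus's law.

I ≈ 439 lux

Unpolarized light through the first polarizer → I₁ = 4.27e4 lux/2 = 2.135e+04 lux, polarized at 38°.
I₂ = I₁ · cos²(25°) = 2.135e+04 · 0.8214 = 1.754e+04 lux.
I₃ = I₂ · cos²(79°) = 1.754e+04 · 0.03641 = 638.5 lux.
I₄ = I₃ · cos²(34°) = 638.5 · 0.6873 = 438.8 lux.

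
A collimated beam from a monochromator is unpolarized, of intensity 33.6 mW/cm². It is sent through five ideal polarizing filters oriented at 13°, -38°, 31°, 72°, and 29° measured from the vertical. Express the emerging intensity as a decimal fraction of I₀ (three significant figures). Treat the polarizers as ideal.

Unpolarized light through the first polarizer → I₁ = 33.6 mW/cm²/2 = 16.8 mW/cm², polarized at 13°.
I₂ = I₁ · cos²(51°) = 16.8 · 0.396 = 6.654 mW/cm².
I₃ = I₂ · cos²(69°) = 6.654 · 0.1284 = 0.8545 mW/cm².
I₄ = I₃ · cos²(41°) = 0.8545 · 0.5696 = 0.4867 mW/cm².
I₅ = I₄ · cos²(43°) = 0.4867 · 0.5349 = 0.2603 mW/cm².
Transmitted fraction = 0.007748.

I/I₀ ≈ 0.00775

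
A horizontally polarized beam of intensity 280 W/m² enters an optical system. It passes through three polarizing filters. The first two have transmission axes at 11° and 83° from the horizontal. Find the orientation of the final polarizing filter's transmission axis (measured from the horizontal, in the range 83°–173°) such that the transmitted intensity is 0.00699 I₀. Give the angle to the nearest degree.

θ ≈ 157°

By Malus's law, I₁ = I₀ cos²(11° − 0°) = I₀ cos²(11°) = 0.9636 I₀.
I₂ = I₁ cos²(83° − 11°) = 0.9636 I₀ · cos²(72°) = 0.09201 I₀.
Need I₃/I₀ = 0.00699, so cos²(θ − 83°) = 0.00699 / 0.09201 = 0.07597.
θ − 83° = arccos(√0.07597) = 74.0°, giving θ ≈ 83 + 74.0 = 157.0°.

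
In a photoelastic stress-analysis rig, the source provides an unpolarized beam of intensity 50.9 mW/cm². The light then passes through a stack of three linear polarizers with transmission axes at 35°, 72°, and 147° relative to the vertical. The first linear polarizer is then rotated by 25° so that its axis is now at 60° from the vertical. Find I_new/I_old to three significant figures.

Before rotation:
Unpolarized light through the first polarizer → I₁ = ½ I₀, now polarized at 35°.
I₂ = I₁ cos²(72° − 35°) = 0.5 I₀ · cos²(37°) = 0.3189 I₀.
I₃ = I₂ cos²(147° − 72°) = 0.3189 I₀ · cos²(75°) = 0.02136 I₀.
After rotation:
Unpolarized light through the first polarizer → I₁ = ½ I₀, now polarized at 60°.
I₂ = I₁ cos²(72° − 60°) = 0.5 I₀ · cos²(12°) = 0.4784 I₀.
I₃ = I₂ cos²(147° − 72°) = 0.4784 I₀ · cos²(75°) = 0.03205 I₀.
Ratio = 0.03205 / 0.02136 = 1.5.

I_new/I_old ≈ 1.50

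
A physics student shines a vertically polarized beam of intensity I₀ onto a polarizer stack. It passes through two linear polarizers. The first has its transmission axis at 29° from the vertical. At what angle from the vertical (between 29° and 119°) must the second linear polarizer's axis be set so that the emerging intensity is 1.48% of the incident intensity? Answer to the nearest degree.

I₁ = I₀ cos²(29° − 0°) = I₀ cos²(29°) = 0.765 I₀.
Need I₂/I₀ = 0.0148, so cos²(θ − 29°) = 0.0148 / 0.765 = 0.01935.
θ − 29° = arccos(√0.01935) = 82.0°, giving θ ≈ 29 + 82.0 = 111.0°.

θ ≈ 111°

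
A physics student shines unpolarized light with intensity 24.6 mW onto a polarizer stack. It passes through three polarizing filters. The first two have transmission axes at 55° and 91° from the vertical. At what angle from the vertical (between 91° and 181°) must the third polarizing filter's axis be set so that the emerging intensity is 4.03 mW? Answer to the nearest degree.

θ ≈ 136°

Unpolarized light through the first polarizer → I₁ = ½ I₀, now polarized at 55°.
I₂ = I₁ cos²(91° − 55°) = 0.5 I₀ · cos²(36°) = 0.3273 I₀.
Target fraction: 4.03 / 24.6 mW = 0.1638 of I₀.
Need I₃/I₀ = 0.1638, so cos²(θ − 91°) = 0.1638 / 0.3273 = 0.5006.
θ − 91° = arccos(√0.5006) = 45.0°, giving θ ≈ 91 + 45.0 = 136.0°.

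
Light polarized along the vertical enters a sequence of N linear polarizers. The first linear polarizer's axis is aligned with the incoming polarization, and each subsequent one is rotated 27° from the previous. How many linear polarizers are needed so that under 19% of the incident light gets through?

First polarizer is aligned with the polarization: full transmission.
Each further stage multiplies by cos²(27°) = 0.7939.
After N polarizers: T = 0.7939^(N−1). Require T < 0.19 ⇒ N−1 > ln(0.19)/ln(0.7939) = 7.20, so N−1 ≥ 8 and N = 9.
Check: N=9 gives T = 0.1578 < 0.19; N=8 gives T = 0.1988.

N = 9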